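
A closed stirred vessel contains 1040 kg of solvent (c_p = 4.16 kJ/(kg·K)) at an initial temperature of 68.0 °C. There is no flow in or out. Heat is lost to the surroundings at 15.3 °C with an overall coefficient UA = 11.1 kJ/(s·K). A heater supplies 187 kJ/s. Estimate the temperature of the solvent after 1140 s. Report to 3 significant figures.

34.1 °C

Lumped-capacitance energy balance: M c_p dT/dt = UA(T_amb − T) + Q̇.
dT/dt = (T_ss − T)/τ with T_ss = T_amb + Q̇/UA = 15.3 + 187/11.1 = 32.147 °C, τ = M c_p/UA = 1040·4.16/11.1 = 389.77 s.
Solution: T(t) = T_ss + (T₀ − T_ss) e^(−t/τ).
T(1140) = 32.147 + (35.853)·0.053674 = 34.071 °C.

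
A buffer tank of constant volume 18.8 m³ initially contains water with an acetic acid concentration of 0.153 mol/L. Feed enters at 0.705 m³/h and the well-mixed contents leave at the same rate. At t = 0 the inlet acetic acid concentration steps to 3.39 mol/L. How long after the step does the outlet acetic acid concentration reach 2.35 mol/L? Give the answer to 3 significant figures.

30.3 h

Species balance: V dC/dt = Q(C_in − C) ⇒ τ = V/Q = 26.667 h.
C(t) = C_in + (C₀ − C_in) e^(−t/τ). Set C = 2.35 and solve for t:
e^(−t/τ) = (C − C_in)/(C₀ − C_in) = (2.35 − 3.39)/(0.153 − 3.39) = 0.32129
t = −τ ln(…) = 26.667 × 1.1354 = 30.278 h.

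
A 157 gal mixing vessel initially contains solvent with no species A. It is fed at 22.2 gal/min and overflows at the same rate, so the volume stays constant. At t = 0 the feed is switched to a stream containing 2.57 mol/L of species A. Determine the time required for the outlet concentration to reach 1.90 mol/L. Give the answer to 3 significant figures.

Accumulation = in − out for the solute gives V dC/dt = Q(C_in − C), so τ = V/Q = 7.0721 min.
C(t) = C_in + (C₀ − C_in) e^(−t/τ). Set C = 1.90 and solve for t:
e^(−t/τ) = (C − C_in)/(C₀ − C_in) = (1.90 − 2.57)/(0 − 2.57) = 0.26070
t = −τ ln(…) = 7.0721 × 1.3444 = 9.5076 min.

9.51 min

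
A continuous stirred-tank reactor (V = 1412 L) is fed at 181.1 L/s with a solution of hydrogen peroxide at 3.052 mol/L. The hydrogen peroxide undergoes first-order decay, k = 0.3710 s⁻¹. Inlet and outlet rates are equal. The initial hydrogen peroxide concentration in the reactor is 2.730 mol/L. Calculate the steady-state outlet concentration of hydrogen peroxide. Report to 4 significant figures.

0.7840 mol/L

Species balance: V dC/dt = Q C_in − Q C − k V C.
At steady state: 0 = Q C_in − (Q + kV) C_ss, so C_ss = Q C_in/(Q + kV).
C_ss = 181.1·3.052/(181.1 + 0.3710·1412) = 552.717/704.952 = 0.784049 mol/L.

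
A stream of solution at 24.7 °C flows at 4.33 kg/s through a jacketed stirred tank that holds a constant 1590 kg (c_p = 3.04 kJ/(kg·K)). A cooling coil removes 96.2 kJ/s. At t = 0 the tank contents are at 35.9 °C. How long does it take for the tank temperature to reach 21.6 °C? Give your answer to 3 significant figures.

544 s

First-law balance (no shaft work): M c_p dT/dt = ṁ c_p (T_in − T) − 96.2.
τ = M/ṁ = 367.21 s; T_ss = T_in − Q̇/(ṁ c_p) = 17.392 °C.
T(t) = T_ss + (T₀ − T_ss) e^(−t/τ). Set T = 21.6:
e^(−t/τ) = (21.6 − 17.392)/(35.9 − 17.392) = 0.22737
t = −367.21 · ln(0.22737) = 543.89 s.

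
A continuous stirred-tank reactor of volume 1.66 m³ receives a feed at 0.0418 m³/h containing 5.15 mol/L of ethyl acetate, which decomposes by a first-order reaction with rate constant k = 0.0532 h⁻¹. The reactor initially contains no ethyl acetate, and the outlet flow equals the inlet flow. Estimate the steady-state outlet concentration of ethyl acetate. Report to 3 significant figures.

Accumulation = in − out − consumed: V dC/dt = Q C_in − Q C − k V C.
At steady state: 0 = Q C_in − (Q + kV) C_ss, so C_ss = Q C_in/(Q + kV).
C_ss = 0.0418·5.15/(0.0418 + 0.0532·1.66) = 0.21527/0.13011 = 1.6545 mol/L.

1.65 mol/L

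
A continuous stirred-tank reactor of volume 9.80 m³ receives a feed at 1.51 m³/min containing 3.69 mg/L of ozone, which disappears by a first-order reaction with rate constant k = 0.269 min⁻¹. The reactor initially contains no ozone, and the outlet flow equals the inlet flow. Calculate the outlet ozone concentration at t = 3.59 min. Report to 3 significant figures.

1.05 mg/L

Accumulation = in − out − consumed: V dC/dt = Q C_in − Q C − k V C.
dC/dt = (Q/V) C_in − (Q/V + k) C; effective rate a = Q/V + k = 0.15408 + 0.269 = 0.42308 min⁻¹.
C_ss = Q C_in/(Q + kV) = 1.3439 mg/L; C(t) = C_ss + (C₀ − C_ss) e^(−a t).
C(3.59) = 1.3439 + (-1.3439)·e^(−0.42308·3.59) = 1.3439 + (-1.3439)·0.21896 = 1.0496 mg/L.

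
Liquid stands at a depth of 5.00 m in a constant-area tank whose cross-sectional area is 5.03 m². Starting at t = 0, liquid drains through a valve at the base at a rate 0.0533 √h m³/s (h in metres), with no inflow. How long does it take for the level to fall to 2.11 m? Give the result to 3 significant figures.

Volume balance on the tank: A dh/dt = −0.0533 √h.
Separate and integrate: 2(√h − √h₀) = −(0.0533/A) t.
t = 2A(√h₀ − √h)/0.0533 = 2·5.03·(√5.00 − √2.11)/0.0533
  = 10.060 × (2.2361 − 1.4526) / 0.0533 = 147.88 s.

148 s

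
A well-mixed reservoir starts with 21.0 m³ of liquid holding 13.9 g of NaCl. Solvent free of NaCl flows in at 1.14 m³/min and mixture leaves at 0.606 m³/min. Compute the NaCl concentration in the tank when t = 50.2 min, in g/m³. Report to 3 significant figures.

Total volume: dV/dt = Q_in − Q_out = 0.53400 m³/min, so V(t) = 21.0 + 0.53400 t and V(50.2) = 47.807 m³.
Species balance (pure solvent in): dm/dt = −Q_out · m/V(t).
Separate: dm/m = −Q_out dt/V(t) ⇒ ln(m/m₀) = −(Q_out/(Q_in−Q_out)) ln(V/V₀).
m = m₀ (V₀/V)^(Q_out/(Q_in−Q_out)) = 13.9 × (21.0/47.807)^(1.1348) = 5.4648 g.
C = m/V = 5.4648/47.807 = 0.11431 g/m³.

0.114 g/m³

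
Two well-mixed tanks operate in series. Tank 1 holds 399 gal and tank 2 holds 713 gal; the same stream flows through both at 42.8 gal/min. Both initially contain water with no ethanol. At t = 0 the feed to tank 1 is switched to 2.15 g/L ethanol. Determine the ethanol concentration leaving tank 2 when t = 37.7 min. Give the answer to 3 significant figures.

Time constants: τᵢ = Vᵢ/Q for each well-mixed tank.
τ₁ = 399/42.8 = 9.3224 min; τ₂ = 713/42.8 = 16.659 min.
Tank 1: C₁ = C_in(1 − e^(−t/τ₁)). Tank 2 (τ₁ ≠ τ₂): C₂ = C_in[1 − (τ₁ e^(−t/τ₁) − τ₂ e^(−t/τ₂))/(τ₁ − τ₂)].
At t = 37.7: e^(−t/τ₁) = 0.017527, e^(−t/τ₂) = 0.10403.
C₂ = 2.15·[1 − (9.3224·0.017527 − 16.659·0.10403)/(-7.3364)] = 2.15·0.78605 = 1.6900 g/L.

1.69 g/L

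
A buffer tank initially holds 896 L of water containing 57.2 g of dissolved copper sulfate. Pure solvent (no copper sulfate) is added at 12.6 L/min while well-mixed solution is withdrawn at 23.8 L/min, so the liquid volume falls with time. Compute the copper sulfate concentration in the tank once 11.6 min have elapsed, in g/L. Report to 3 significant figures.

0.0535 g/L

Total volume: dV/dt = Q_in − Q_out = -11.200 L/min, so V(t) = 896 − 11.200 t and V(11.6) = 766.08 L.
Solute balance: dm/dt = 0 − Q_out C = −Q_out m/V(t).
Separate: dm/m = −Q_out dt/V(t) ⇒ ln(m/m₀) = −(Q_out/(Q_in−Q_out)) ln(V/V₀).
m = m₀ (V₀/V)^(Q_out/(Q_in−Q_out)) = 57.2 × (896/766.08)^(-2.1250) = 41.004 g.
C = m/V = 41.004/766.08 = 0.053524 g/L.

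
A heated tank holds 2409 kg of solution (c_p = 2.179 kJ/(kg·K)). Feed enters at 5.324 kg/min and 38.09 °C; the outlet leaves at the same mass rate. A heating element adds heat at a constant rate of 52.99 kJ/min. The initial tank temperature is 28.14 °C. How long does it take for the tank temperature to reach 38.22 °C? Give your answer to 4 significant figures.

536.3 min

Unsteady energy balance on the tank contents: M c_p dT/dt = ṁ c_p (T_in − T) + 52.99.
τ = M/ṁ = 452.479 min; T_ss = T_in + Q̇/(ṁ c_p) = 42.6577 °C.
T(t) = T_ss + (T₀ − T_ss) e^(−t/τ). Set T = 38.22:
e^(−t/τ) = (38.22 − 42.6577)/(28.14 − 42.6577) = 0.305676
t = −452.479 · ln(0.305676) = 536.292 min.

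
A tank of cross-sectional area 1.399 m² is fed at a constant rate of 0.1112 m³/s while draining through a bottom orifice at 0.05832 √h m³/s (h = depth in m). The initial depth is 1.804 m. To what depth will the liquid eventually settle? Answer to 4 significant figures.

3.636 m

A dh/dt = Q_in − 0.05832 √h. Steady state requires inflow = outflow:
Q_in = 0.05832 √h_ss ⇒ √h_ss = 0.1112/0.05832 = 1.90672.
h_ss = 1.90672² = 3.63559 m. (Since h₀ = 1.804 m < h_ss, the level will rise toward this value.)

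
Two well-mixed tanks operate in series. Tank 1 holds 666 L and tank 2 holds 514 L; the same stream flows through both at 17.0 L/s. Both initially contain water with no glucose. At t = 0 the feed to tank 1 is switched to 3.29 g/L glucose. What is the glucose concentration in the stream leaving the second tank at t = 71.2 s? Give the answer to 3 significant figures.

2.00 g/L

Each tank obeys Vᵢ dCᵢ/dt = Q(Cᵢ₋₁ − Cᵢ), so τᵢ = Vᵢ/Q.
τ₁ = 666/17.0 = 39.176 s; τ₂ = 514/17.0 = 30.235 s.
Solving the cascade with C₁(0)=C₂(0)=0 gives C₂(t) = C_in[1 − (τ₁ e^(−t/τ₁) − τ₂ e^(−t/τ₂))/(τ₁ − τ₂)].
At t = 71.2: e^(−t/τ₁) = 0.16244, e^(−t/τ₂) = 0.094906.
C₂ = 3.29·[1 − (39.176·0.16244 − 30.235·0.094906)/(8.9412)] = 3.29·0.60917 = 2.0042 g/L.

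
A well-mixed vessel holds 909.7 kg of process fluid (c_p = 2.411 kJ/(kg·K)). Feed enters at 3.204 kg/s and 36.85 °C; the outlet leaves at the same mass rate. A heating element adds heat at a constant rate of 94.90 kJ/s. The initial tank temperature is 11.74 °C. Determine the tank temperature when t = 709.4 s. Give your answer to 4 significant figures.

First-law balance (no shaft work): M c_p dT/dt = ṁ c_p (T_in − T) + 94.90.
τ = M/ṁ = 283.926 s; T_ss = T_in + Q̇/(ṁ c_p) = 36.85 + 94.90/(3.204·2.411) = 49.1350 °C.
T approaches T_ss exponentially: T(t) = T_ss + (T₀ − T_ss) e^(−t/τ).
T(709.4) = 49.1350 + (-37.3950)·e^(−709.4/283.926) = 49.1350 + (-37.3950)·0.0822053 = 46.0610 °C.

46.06 °C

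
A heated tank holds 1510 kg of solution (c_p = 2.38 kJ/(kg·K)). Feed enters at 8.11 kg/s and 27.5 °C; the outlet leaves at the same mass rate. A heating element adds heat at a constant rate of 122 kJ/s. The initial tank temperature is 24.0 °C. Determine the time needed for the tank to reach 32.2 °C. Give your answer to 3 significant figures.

335 s

M c_p dT/dt = ṁ c_p (T_in − T) + Q̇.
τ = M/ṁ = 186.19 s; T_ss = T_in + Q̇/(ṁ c_p) = 33.821 °C.
T(t) = T_ss + (T₀ − T_ss) e^(−t/τ). Set T = 32.2:
e^(−t/τ) = (32.2 − 33.821)/(24.0 − 33.821) = 0.16503
t = −186.19 · ln(0.16503) = 335.45 s.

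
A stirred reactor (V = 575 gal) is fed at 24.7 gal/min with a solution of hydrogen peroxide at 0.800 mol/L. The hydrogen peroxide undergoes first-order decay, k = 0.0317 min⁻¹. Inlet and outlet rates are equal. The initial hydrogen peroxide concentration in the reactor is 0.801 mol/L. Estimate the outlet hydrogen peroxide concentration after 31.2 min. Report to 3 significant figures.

V dC/dt = Q(C_in − C) − k V C.
This is linear with rate a = Q/V + k = 0.074657 min⁻¹.
C_ss = Q C_in/(Q + kV) = 0.46031 mol/L; C(t) = C_ss + (C₀ − C_ss) e^(−a t).
C(31.2) = 0.46031 + (0.34069)·e^(−0.074657·31.2) = 0.46031 + (0.34069)·0.097365 = 0.49348 mol/L.

0.493 mol/L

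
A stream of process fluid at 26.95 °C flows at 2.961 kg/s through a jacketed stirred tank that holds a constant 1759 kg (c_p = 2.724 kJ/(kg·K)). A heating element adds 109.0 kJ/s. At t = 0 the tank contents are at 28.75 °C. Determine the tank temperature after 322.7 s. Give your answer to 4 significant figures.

33.66 °C

M c_p dT/dt = ṁ c_p (T_in − T) + Q̇.
Rearrange: dT/dt = (T_ss − T)/τ with τ = M/ṁ = 594.056 s and T_ss = T_in + Q̇/(ṁ c_p) = 40.4639 °C.
Integrating: T(t) = T_ss + (T₀ − T_ss) e^(−t/τ).
T(322.7) = 40.4639 + (-11.7139)·e^(−322.7/594.056) = 40.4639 + (-11.7139)·0.580878 = 33.6596 °C.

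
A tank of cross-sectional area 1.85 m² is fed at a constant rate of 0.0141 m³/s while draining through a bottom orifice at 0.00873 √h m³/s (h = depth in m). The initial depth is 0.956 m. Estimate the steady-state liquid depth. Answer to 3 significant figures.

2.61 m

A dh/dt = Q_in − 0.00873 √h. Steady state requires inflow = outflow:
Q_in = 0.00873 √h_ss ⇒ √h_ss = 0.0141/0.00873 = 1.6151.
h_ss = 1.6151² = 2.6086 m. (Since h₀ = 0.956 m < h_ss, the level will rise toward this value.)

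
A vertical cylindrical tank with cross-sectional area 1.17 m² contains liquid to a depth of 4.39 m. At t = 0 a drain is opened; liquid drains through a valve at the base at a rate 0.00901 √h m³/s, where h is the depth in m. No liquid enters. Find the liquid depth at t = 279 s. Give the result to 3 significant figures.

1.04 m

A dh/dt = −Q_out = −0.00901 √h.
∫ h^(−1/2) dh = −(0.00901/A) ∫ dt, giving 2√h = 2√h₀ − (0.00901/A) t.
√h = √4.39 − 0.00901·279/(2·1.17) = 2.0952 − 1.0743 = 1.0210.
h = 1.0210² = 1.0424 m.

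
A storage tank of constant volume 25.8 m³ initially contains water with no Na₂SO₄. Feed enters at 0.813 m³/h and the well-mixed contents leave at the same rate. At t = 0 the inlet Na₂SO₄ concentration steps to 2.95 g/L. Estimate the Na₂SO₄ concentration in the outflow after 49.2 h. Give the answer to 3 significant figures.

Transient balance on the dissolved component: V dC/dt = Q(C_in − C).
So dC/dt = (C_in − C)/τ with τ = V/Q = 25.8/0.813 = 31.734 h.
Integrating: C(t) = C_in + (C₀ − C_in) e^(−t/τ).
C(49.2) = 2.95 + (0 − 2.95)·e^(−49.2/31.734) = 2.95 + (-2.9500)·0.21217 = 2.3241 g/L.

2.32 g/L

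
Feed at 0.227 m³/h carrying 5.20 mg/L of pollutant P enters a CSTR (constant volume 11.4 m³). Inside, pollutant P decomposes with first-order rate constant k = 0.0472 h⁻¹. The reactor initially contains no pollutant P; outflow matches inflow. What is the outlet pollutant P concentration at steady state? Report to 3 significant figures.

Accumulation = in − out − consumed: V dC/dt = Q C_in − Q C − k V C.
At steady state: 0 = Q C_in − (Q + kV) C_ss, so C_ss = Q C_in/(Q + kV).
C_ss = 0.227·5.20/(0.227 + 0.0472·11.4) = 1.1804/0.76508 = 1.5428 mg/L.

1.54 mg/L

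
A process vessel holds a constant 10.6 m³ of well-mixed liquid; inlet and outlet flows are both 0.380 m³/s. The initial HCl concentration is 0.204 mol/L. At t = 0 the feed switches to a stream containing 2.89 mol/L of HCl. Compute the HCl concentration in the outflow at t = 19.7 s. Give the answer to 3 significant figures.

1.56 mol/L

Transient balance on the dissolved component: V dC/dt = Q(C_in − C).
Time constant τ = V/Q = 10.6/0.380 = 27.895 s.
Integrating: C(t) = C_in + (C₀ − C_in) e^(−t/τ).
C(19.7) = 2.89 + (0.204 − 2.89)·e^(−19.7/27.895) = 2.89 + (-2.6860)·0.49350 = 1.5645 mol/L.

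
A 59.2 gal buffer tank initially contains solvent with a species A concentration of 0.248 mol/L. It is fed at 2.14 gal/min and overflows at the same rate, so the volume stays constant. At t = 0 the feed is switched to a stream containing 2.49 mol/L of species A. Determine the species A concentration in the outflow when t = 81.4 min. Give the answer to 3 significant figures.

Mass balance on the solute (V constant): V dC/dt = Q(C_in − C).
Time constant τ = V/Q = 59.2/2.14 = 27.664 min.
C approaches C_in exponentially: C(t) = C_in + (C₀ − C_in) e^(−t/τ).
C(81.4) = 2.49 + (0.248 − 2.49)·e^(−81.4/27.664) = 2.49 + (-2.2420)·0.052734 = 2.3718 mol/L.

2.37 mol/L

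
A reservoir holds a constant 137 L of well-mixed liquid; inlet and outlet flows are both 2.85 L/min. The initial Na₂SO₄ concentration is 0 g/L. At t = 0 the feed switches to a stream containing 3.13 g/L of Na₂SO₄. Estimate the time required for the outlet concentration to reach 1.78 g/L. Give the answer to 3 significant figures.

40.4 min

Species balance: V dC/dt = Q(C_in − C) ⇒ τ = V/Q = 48.070 min.
C(t) = C_in + (C₀ − C_in) e^(−t/τ). Set C = 1.78 and solve for t:
e^(−t/τ) = (C − C_in)/(C₀ − C_in) = (1.78 − 3.13)/(0 − 3.13) = 0.43131
t = −τ ln(…) = 48.070 × 0.84093 = 40.424 min.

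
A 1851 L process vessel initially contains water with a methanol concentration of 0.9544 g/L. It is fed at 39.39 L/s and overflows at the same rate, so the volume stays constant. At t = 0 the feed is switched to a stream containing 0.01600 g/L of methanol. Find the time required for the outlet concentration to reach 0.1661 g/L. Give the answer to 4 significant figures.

Species balance: V dC/dt = Q(C_in − C) ⇒ τ = V/Q = 46.9916 s.
C(t) = C_in + (C₀ − C_in) e^(−t/τ). Set C = 0.1661 and solve for t:
e^(−t/τ) = (C − C_in)/(C₀ − C_in) = (0.1661 − 0.01600)/(0.9544 − 0.01600) = 0.159953
t = −τ ln(…) = 46.9916 × 1.83287 = 86.1297 s.

86.13 s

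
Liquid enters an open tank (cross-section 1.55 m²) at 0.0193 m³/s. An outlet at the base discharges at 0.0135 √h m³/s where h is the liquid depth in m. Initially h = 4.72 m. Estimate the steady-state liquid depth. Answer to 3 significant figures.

A dh/dt = Q_in − 0.0135 √h. Steady state requires inflow = outflow:
Q_in = 0.0135 √h_ss ⇒ √h_ss = 0.0193/0.0135 = 1.4296.
h_ss = 1.4296² = 2.0438 m. (Since h₀ = 4.72 m > h_ss, the level will fall toward this value.)

2.04 m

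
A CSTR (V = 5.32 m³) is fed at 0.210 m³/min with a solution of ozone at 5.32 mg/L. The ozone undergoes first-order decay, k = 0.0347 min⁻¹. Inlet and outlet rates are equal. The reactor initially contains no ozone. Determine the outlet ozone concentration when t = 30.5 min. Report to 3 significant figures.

2.54 mg/L

Accumulation = in − out − consumed: V dC/dt = Q C_in − Q C − k V C.
dC/dt = (Q/V) C_in − (Q/V + k) C; effective rate a = Q/V + k = 0.039474 + 0.0347 = 0.074174 min⁻¹.
C_ss = Q C_in/(Q + kV) = 2.8312 mg/L; C(t) = C_ss + (C₀ − C_ss) e^(−a t).
C(30.5) = 2.8312 + (-2.8312)·e^(−0.074174·30.5) = 2.8312 + (-2.8312)·0.10411 = 2.5364 mg/L.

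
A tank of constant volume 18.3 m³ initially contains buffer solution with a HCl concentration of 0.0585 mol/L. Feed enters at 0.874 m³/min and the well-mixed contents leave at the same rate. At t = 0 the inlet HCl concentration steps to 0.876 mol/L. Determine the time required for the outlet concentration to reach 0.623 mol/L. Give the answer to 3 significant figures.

Mass balance on the solute (V constant): V dC/dt = Q(C_in − C), so τ = V/Q = 20.938 min.
C(t) = C_in + (C₀ − C_in) e^(−t/τ). Set C = 0.623 and solve for t:
e^(−t/τ) = (C − C_in)/(C₀ − C_in) = (0.623 − 0.876)/(0.0585 − 0.876) = 0.30948
t = −τ ln(…) = 20.938 × 1.1729 = 24.558 min.

24.6 min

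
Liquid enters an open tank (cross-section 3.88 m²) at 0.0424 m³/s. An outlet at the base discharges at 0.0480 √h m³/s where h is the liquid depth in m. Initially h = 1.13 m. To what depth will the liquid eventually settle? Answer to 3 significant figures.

Mass balance (ρ constant): A dh/dt = Q_in − 0.0480 √h. At steady state dh/dt = 0:
Q_in = 0.0480 √h_ss ⇒ √h_ss = 0.0424/0.0480 = 0.88333.
h_ss = 0.88333² = 0.78028 m. (Since h₀ = 1.13 m > h_ss, the level will fall toward this value.)

0.780 m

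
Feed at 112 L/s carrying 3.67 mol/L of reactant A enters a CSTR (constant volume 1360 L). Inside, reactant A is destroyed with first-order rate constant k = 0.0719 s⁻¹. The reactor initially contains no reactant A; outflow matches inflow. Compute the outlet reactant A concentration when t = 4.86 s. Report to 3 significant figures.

1.03 mol/L

Species balance: V dC/dt = Q C_in − Q C − k V C.
dC/dt = (Q/V) C_in − (Q/V + k) C; effective rate a = Q/V + k = 0.082353 + 0.0719 = 0.15425 s⁻¹.
C_ss = Q C_in/(Q + kV) = 1.9593 mol/L; C(t) = C_ss + (C₀ − C_ss) e^(−a t).
C(4.86) = 1.9593 + (-1.9593)·e^(−0.15425·4.86) = 1.9593 + (-1.9593)·0.47252 = 1.0335 mol/L.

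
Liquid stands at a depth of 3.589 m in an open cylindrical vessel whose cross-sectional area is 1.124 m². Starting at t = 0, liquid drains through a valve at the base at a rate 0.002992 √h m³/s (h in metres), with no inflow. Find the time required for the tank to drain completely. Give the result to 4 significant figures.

With no inflow, A dh/dt = −0.002992 √h.
Separate and integrate: 2(√h − √h₀) = −(0.002992/A) t.
Set h = 0: 2√h₀ = (0.002992/A) t_empty ⇒ t_empty = 2A√h₀/0.002992.
t_empty = 2·1.124·√3.589/0.002992 = 2.24800·1.89447/0.002992 = 1423.38 s.

1423 s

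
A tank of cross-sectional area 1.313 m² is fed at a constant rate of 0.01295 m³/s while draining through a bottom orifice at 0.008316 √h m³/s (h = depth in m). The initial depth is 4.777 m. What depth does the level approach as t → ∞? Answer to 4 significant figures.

Volume balance on the tank: A dh/dt = Q_in − 0.008316 √h. At steady state dh/dt = 0:
Q_in = 0.008316 √h_ss ⇒ √h_ss = 0.01295/0.008316 = 1.55724.
h_ss = 1.55724² = 2.42499 m. (Since h₀ = 4.777 m > h_ss, the level will fall toward this value.)

2.425 m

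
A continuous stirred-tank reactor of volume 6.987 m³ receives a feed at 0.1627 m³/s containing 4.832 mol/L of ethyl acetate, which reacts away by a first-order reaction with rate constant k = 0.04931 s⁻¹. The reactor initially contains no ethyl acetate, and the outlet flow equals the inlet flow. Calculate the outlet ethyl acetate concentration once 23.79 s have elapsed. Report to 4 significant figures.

1.274 mol/L

Species balance: V dC/dt = Q C_in − Q C − k V C.
dC/dt = (Q/V) C_in − (Q/V + k) C; effective rate a = Q/V + k = 0.0232861 + 0.04931 = 0.0725961 s⁻¹.
C_ss = Q C_in/(Q + kV) = 1.54992 mol/L; C(t) = C_ss + (C₀ − C_ss) e^(−a t).
C(23.79) = 1.54992 + (-1.54992)·e^(−0.0725961·23.79) = 1.54992 + (-1.54992)·0.177806 = 1.27434 mol/L.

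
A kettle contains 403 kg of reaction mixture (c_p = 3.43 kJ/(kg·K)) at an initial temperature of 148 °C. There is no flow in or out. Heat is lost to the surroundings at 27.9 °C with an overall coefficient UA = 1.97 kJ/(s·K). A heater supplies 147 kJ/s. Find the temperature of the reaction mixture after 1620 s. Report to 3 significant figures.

M c_p dT/dt = −UA(T − T_amb) + Q̇.
dT/dt = (T_ss − T)/τ with T_ss = T_amb + Q̇/UA = 27.9 + 147/1.97 = 102.52 °C, τ = M c_p/UA = 403·3.43/1.97 = 701.67 s.
Solution: T(t) = T_ss + (T₀ − T_ss) e^(−t/τ).
T(1620) = 102.52 + (45.481)·0.099383 = 107.04 °C.

107 °C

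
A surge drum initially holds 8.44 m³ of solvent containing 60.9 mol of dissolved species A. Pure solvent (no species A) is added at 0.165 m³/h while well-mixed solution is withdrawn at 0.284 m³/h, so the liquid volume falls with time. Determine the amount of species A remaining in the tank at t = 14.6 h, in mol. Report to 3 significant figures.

35.1 mol

Total volume: dV/dt = Q_in − Q_out = -0.11900 m³/h, so V(t) = 8.44 − 0.11900 t and V(14.6) = 6.7026 m³.
No species A enters, so dm/dt = −Q_out · (m/V).
Separate: dm/m = −Q_out dt/V(t) ⇒ ln(m/m₀) = −(Q_out/(Q_in−Q_out)) ln(V/V₀).
m = m₀ (V₀/V)^(Q_out/(Q_in−Q_out)) = 60.9 × (8.44/6.7026)^(-2.3866) = 35.134 mol.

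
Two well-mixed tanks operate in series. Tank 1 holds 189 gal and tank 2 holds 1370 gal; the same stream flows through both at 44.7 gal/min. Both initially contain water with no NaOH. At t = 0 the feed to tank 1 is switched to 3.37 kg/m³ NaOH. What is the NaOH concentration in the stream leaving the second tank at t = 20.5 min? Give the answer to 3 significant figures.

1.37 kg/m³

Time constants: τᵢ = Vᵢ/Q for each well-mixed tank.
τ₁ = 189/44.7 = 4.2282 min; τ₂ = 1370/44.7 = 30.649 min.
Tank 1: C₁ = C_in(1 − e^(−t/τ₁)). Tank 2 (τ₁ ≠ τ₂): C₂ = C_in[1 − (τ₁ e^(−t/τ₁) − τ₂ e^(−t/τ₂))/(τ₁ − τ₂)].
At t = 20.5: e^(−t/τ₁) = 0.0078408, e^(−t/τ₂) = 0.51229.
C₂ = 3.37·[1 − (4.2282·0.0078408 − 30.649·0.51229)/(-26.421)] = 3.37·0.40698 = 1.3715 kg/m³.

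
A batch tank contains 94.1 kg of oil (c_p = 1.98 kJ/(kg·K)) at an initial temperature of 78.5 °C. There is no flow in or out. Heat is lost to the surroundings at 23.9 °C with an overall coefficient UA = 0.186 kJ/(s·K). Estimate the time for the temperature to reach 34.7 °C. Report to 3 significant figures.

1620 s

Lumped-capacitance energy balance: M c_p dT/dt = UA(T_amb − T).
τ = M c_p/UA = 1001.7 s; T_ss = T_amb = 23.900 °C.
T(t) = T_ss + (T₀ − T_ss)e^(−t/τ); set T = 34.7:
t = −τ ln[(T − T_ss)/(T₀ − T_ss)] = −1001.7 · ln(0.19780) = 1623.3 s.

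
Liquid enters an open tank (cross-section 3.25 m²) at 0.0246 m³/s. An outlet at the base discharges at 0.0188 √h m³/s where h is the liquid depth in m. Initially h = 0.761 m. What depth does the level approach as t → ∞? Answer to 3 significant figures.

1.71 m

A dh/dt = Q_in − 0.0188 √h. Steady state requires inflow = outflow:
Q_in = 0.0188 √h_ss ⇒ √h_ss = 0.0246/0.0188 = 1.3085.
h_ss = 1.3085² = 1.7122 m. (Since h₀ = 0.761 m < h_ss, the level will rise toward this value.)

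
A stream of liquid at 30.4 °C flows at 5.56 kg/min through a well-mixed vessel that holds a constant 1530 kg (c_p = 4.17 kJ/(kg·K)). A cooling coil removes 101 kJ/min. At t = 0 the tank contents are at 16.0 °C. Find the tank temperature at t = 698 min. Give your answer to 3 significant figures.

25.2 °C

M c_p dT/dt = ṁ c_p (T_in − T) − Q̇.
Rearrange: dT/dt = (T_ss − T)/τ with τ = M/ṁ = 275.18 min and T_ss = T_in − Q̇/(ṁ c_p) = 26.044 °C.
Solution: T(t) = T_ss + (T₀ − T_ss) e^(−t/τ).
T(698) = 26.044 + (-10.044)·e^(−698/275.18) = 26.044 + (-10.044)·0.079141 = 25.249 °C.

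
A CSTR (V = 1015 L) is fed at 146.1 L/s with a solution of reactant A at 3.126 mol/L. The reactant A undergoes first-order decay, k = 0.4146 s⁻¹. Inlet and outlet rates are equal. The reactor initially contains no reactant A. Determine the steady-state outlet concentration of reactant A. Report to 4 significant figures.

Species balance: V dC/dt = Q C_in − Q C − k V C.
Steady state (dC/dt = 0): C_ss = Q C_in/(Q + kV) = C_in/(1 + kV/Q).
C_ss = 146.1·3.126/(146.1 + 0.4146·1015) = 456.709/566.919 = 0.805598 mol/L.

0.8056 mol/L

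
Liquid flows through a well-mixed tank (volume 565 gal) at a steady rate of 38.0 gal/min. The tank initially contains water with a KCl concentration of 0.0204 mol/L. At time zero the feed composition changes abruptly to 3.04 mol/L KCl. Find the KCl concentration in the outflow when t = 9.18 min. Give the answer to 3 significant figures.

1.41 mol/L

Unsteady species balance (constant V, well mixed): V dC/dt = Q(C_in − C).
So dC/dt = (C_in − C)/τ with τ = V/Q = 565/38.0 = 14.868 min.
Integrating: C(t) = C_in + (C₀ − C_in) e^(−t/τ).
C(9.18) = 3.04 + (0.0204 − 3.04)·e^(−9.18/14.868) = 3.04 + (-3.0196)·0.53934 = 1.4114 mol/L.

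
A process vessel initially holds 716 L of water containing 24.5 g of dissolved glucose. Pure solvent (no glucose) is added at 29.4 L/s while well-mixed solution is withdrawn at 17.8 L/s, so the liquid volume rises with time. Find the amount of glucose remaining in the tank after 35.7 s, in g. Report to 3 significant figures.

Let m(t) be the amount of glucose. Volume: V(t) = V₀ + (Q_in − Q_out) t = 716 + 11.600 t; V(35.7) = 1130.1 L.
No glucose enters, so dm/dt = −Q_out · (m/V).
Separate: dm/m = −Q_out dt/V(t) ⇒ ln(m/m₀) = −(Q_out/(Q_in−Q_out)) ln(V/V₀).
m = m₀ (V₀/V)^(Q_out/(Q_in−Q_out)) = 24.5 × (716/1130.1)^(1.5345) = 12.162 g.

12.2 g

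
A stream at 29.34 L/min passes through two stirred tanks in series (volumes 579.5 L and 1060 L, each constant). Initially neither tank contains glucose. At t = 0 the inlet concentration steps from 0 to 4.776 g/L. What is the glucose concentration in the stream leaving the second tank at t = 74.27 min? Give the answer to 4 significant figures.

3.561 g/L

Each tank obeys Vᵢ dCᵢ/dt = Q(Cᵢ₋₁ − Cᵢ), so τᵢ = Vᵢ/Q.
τ₁ = 579.5/29.34 = 19.7512 min; τ₂ = 1060/29.34 = 36.1282 min.
Solving the cascade with C₁(0)=C₂(0)=0 gives C₂(t) = C_in[1 − (τ₁ e^(−t/τ₁) − τ₂ e^(−t/τ₂))/(τ₁ − τ₂)].
At t = 74.27: e^(−t/τ₁) = 0.0232772, e^(−t/τ₂) = 0.127998.
C₂ = 4.776·[1 − (19.7512·0.0232772 − 36.1282·0.127998)/(-16.3770)] = 4.776·0.745704 = 3.56148 g/L.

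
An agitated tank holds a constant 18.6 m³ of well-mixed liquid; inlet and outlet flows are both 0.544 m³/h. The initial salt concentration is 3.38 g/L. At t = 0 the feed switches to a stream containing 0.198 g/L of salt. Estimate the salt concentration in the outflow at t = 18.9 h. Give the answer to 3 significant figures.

2.03 g/L

Unsteady species balance (constant V, well mixed): V dC/dt = Q(C_in − C).
Rewrite as dC/dt + C/τ = C_in/τ, τ = V/Q = 34.191 h.
This is linear first-order; C(t) = C_in + (C₀ − C_in) e^(−t/τ).
C(18.9) = 0.198 + (3.38 − 0.198)·e^(−18.9/34.191) = 0.198 + (3.1820)·0.57535 = 2.0288 g/L.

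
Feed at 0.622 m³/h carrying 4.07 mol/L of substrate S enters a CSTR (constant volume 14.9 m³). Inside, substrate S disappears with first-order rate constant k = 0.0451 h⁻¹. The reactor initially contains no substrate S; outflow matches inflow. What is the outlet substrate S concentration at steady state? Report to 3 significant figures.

1.96 mol/L

V dC/dt = Q(C_in − C) − k V C.
Steady state (dC/dt = 0): C_ss = Q C_in/(Q + kV) = C_in/(1 + kV/Q).
C_ss = 0.622·4.07/(0.622 + 0.0451·14.9) = 2.5315/1.2940 = 1.9564 mol/L.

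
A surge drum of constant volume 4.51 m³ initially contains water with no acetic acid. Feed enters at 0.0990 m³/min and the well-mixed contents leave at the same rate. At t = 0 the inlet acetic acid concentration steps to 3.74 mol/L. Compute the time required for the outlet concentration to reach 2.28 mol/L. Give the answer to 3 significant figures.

Species balance: V dC/dt = Q(C_in − C) ⇒ τ = V/Q = 45.556 min.
C(t) = C_in + (C₀ − C_in) e^(−t/τ). Set C = 2.28 and solve for t:
e^(−t/τ) = (C − C_in)/(C₀ − C_in) = (2.28 − 3.74)/(0 − 3.74) = 0.39037
t = −τ ln(…) = 45.556 × 0.94065 = 42.852 min.

42.9 min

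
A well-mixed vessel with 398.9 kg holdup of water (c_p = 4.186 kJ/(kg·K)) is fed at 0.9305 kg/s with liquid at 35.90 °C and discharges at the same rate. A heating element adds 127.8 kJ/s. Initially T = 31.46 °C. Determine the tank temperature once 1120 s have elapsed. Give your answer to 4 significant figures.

65.98 °C

First-law balance (no shaft work): M c_p dT/dt = ṁ c_p (T_in − T) + 127.8.
τ = M/ṁ = 428.694 s; T_ss = T_in + Q̇/(ṁ c_p) = 35.90 + 127.8/(0.9305·4.186) = 68.7107 °C.
Integrating: T(t) = T_ss + (T₀ − T_ss) e^(−t/τ).
T(1120) = 68.7107 + (-37.2507)·e^(−1120/428.694) = 68.7107 + (-37.2507)·0.0733447 = 65.9785 °C.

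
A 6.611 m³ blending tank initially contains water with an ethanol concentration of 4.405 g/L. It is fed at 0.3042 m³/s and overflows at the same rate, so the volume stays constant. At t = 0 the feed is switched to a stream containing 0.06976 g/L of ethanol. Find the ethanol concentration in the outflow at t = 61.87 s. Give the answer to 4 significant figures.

0.3213 g/L

Species balance on the tank: V dC/dt = Q(C_in − C).
Rewrite as dC/dt + C/τ = C_in/τ, τ = V/Q = 21.7324 s.
C approaches C_in exponentially: C(t) = C_in + (C₀ − C_in) e^(−t/τ).
C(61.87) = 0.06976 + (4.405 − 0.06976)·e^(−61.87/21.7324) = 0.06976 + (4.33524)·0.0580239 = 0.321308 g/L.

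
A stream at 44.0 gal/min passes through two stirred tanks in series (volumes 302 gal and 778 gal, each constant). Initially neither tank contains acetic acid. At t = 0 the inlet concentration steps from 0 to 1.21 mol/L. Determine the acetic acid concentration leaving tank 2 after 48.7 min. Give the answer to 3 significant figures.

Time constants: τᵢ = Vᵢ/Q for each well-mixed tank.
τ₁ = 302/44.0 = 6.8636 min; τ₂ = 778/44.0 = 17.682 min.
Solving the cascade with C₁(0)=C₂(0)=0 gives C₂(t) = C_in[1 − (τ₁ e^(−t/τ₁) − τ₂ e^(−t/τ₂))/(τ₁ − τ₂)].
At t = 48.7: e^(−t/τ₁) = 0.00082894, e^(−t/τ₂) = 0.063657.
C₂ = 1.21·[1 − (6.8636·0.00082894 − 17.682·0.063657)/(-10.818)] = 1.21·0.89648 = 1.0847 mol/L.

1.08 mol/L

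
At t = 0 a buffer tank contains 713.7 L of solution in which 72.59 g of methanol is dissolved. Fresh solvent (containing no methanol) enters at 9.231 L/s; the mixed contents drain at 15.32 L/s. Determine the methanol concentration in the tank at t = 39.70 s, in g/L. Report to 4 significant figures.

Let m(t) be the amount of methanol. Volume: V(t) = V₀ + (Q_in − Q_out) t = 713.7 − 6.08900 t; V(39.70) = 471.967 L.
Solute balance: dm/dt = 0 − Q_out C = −Q_out m/V(t).
Separate: dm/m = −Q_out dt/V(t) ⇒ ln(m/m₀) = −(Q_out/(Q_in−Q_out)) ln(V/V₀).
m = m₀ (V₀/V)^(Q_out/(Q_in−Q_out)) = 72.59 × (713.7/471.967)^(-2.51601) = 25.6443 g.
C = m/V = 25.6443/471.967 = 0.0543349 g/L.

0.05433 g/L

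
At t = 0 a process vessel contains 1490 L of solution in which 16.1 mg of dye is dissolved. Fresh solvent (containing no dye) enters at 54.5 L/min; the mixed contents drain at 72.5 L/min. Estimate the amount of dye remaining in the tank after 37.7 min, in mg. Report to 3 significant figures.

Let m(t) be the amount of dye. Volume: V(t) = V₀ + (Q_in − Q_out) t = 1490 − 18.000 t; V(37.7) = 811.40 L.
Solute balance: dm/dt = 0 − Q_out C = −Q_out m/V(t).
Separate: dm/m = −Q_out dt/V(t) ⇒ ln(m/m₀) = −(Q_out/(Q_in−Q_out)) ln(V/V₀).
m = m₀ (V₀/V)^(Q_out/(Q_in−Q_out)) = 16.1 × (1490/811.40)^(-4.0278) = 1.3922 mg.

1.39 mg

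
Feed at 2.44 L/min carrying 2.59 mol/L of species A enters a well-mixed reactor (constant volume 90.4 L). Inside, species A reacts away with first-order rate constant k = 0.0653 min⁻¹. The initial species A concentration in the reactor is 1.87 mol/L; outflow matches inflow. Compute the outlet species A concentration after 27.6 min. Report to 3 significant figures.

Accumulation = in − out − consumed: V dC/dt = Q C_in − Q C − k V C.
This is linear with rate a = Q/V + k = 0.092291 min⁻¹.
C_ss = Q C_in/(Q + kV) = 0.75746 mol/L; C(t) = C_ss + (C₀ − C_ss) e^(−a t).
C(27.6) = 0.75746 + (1.1125)·e^(−0.092291·27.6) = 0.75746 + (1.1125)·0.078298 = 0.84457 mol/L.

0.845 mol/L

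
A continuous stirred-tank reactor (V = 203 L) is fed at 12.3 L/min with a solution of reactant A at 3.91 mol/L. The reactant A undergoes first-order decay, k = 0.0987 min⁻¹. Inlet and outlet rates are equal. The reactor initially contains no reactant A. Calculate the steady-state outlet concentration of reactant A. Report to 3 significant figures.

1.49 mol/L

Species balance: V dC/dt = Q C_in − Q C − k V C.
At steady state: 0 = Q C_in − (Q + kV) C_ss, so C_ss = Q C_in/(Q + kV).
C_ss = 12.3·3.91/(12.3 + 0.0987·203) = 48.093/32.336 = 1.4873 mol/L.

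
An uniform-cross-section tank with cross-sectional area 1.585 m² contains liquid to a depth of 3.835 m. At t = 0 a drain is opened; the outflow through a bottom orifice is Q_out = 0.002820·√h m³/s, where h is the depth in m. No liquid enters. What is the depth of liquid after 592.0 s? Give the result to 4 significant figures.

2.050 m

A dh/dt = −Q_out = −0.002820 √h.
This is separable: 2 d(√h)/dt = −0.002820/A, so √h = √h₀ − (0.002820/(2A)) t.
√h = √3.835 − 0.002820·592.0/(2·1.585) = 1.95832 − 0.526637 = 1.43168.
h = 1.43168² = 2.04970 m.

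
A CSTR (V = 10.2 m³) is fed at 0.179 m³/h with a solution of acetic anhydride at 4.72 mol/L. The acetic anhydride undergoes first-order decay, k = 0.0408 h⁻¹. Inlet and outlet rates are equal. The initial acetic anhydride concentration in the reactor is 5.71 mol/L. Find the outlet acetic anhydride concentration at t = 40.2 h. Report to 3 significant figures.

1.83 mol/L

V dC/dt = Q(C_in − C) − k V C.
This is linear with rate a = Q/V + k = 0.058349 h⁻¹.
C_ss = Q C_in/(Q + kV) = 1.4196 mol/L; C(t) = C_ss + (C₀ − C_ss) e^(−a t).
C(40.2) = 1.4196 + (4.2904)·e^(−0.058349·40.2) = 1.4196 + (4.2904)·0.095787 = 1.8305 mol/L.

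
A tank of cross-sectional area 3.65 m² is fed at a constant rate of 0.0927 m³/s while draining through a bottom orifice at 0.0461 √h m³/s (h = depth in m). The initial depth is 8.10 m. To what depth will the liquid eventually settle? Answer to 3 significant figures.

4.04 m

A dh/dt = Q_in − 0.0461 √h. Steady state requires inflow = outflow:
Q_in = 0.0461 √h_ss ⇒ √h_ss = 0.0927/0.0461 = 2.0108.
h_ss = 2.0108² = 4.0435 m. (Since h₀ = 8.10 m > h_ss, the level will fall toward this value.)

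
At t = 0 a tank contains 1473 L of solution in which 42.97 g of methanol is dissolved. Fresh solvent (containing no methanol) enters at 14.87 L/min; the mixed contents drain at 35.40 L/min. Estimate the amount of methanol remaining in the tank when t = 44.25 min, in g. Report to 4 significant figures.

8.222 g

Let m(t) be the amount of methanol. Volume: V(t) = V₀ + (Q_in − Q_out) t = 1473 − 20.5300 t; V(44.25) = 564.547 L.
No methanol enters, so dm/dt = −Q_out · (m/V).
dm/m = −Q_out dt/(V₀ − 20.5300 t); integrating gives ln(m/m₀) = −(Q_out/(Q_in−Q_out)) ln(V/V₀).
m = m₀ (V₀/V)^(Q_out/(Q_in−Q_out)) = 42.97 × (1473/564.547)^(-1.72431) = 8.22220 g.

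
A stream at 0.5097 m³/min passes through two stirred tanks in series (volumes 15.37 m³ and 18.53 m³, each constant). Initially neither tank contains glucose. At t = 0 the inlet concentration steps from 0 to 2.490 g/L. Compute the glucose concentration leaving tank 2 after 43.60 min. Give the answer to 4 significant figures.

Time constants: τᵢ = Vᵢ/Q for each well-mixed tank.
τ₁ = 15.37/0.5097 = 30.1550 min; τ₂ = 18.53/0.5097 = 36.3547 min.
Solving the cascade with C₁(0)=C₂(0)=0 gives C₂(t) = C_in[1 − (τ₁ e^(−t/τ₁) − τ₂ e^(−t/τ₂))/(τ₁ − τ₂)].
At t = 43.60: e^(−t/τ₁) = 0.235543, e^(−t/τ₂) = 0.301407.
C₂ = 2.490·[1 − (30.1550·0.235543 − 36.3547·0.301407)/(-6.19973)] = 2.490·0.378234 = 0.941803 g/L.

0.9418 g/L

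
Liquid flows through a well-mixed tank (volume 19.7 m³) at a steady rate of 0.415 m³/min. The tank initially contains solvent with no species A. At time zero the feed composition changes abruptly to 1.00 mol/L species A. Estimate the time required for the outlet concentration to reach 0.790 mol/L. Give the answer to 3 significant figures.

Unsteady species balance (constant V, well mixed): V dC/dt = Q(C_in − C), so τ = V/Q = 47.470 min.
C(t) = C_in + (C₀ − C_in) e^(−t/τ). Set C = 0.790 and solve for t:
e^(−t/τ) = (C − C_in)/(C₀ − C_in) = (0.790 − 1.00)/(0 − 1.00) = 0.21000
t = −τ ln(…) = 47.470 × 1.5606 = 74.084 min.

74.1 min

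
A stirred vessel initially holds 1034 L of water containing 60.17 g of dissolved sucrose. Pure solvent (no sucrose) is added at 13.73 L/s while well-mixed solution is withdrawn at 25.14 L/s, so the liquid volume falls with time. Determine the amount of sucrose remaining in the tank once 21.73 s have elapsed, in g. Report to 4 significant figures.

Let m(t) be the amount of sucrose. Volume: V(t) = V₀ + (Q_in − Q_out) t = 1034 − 11.4100 t; V(21.73) = 786.061 L.
Species balance (pure solvent in): dm/dt = −Q_out · m/V(t).
dm/m = −Q_out dt/(V₀ − 11.4100 t); integrating gives ln(m/m₀) = −(Q_out/(Q_in−Q_out)) ln(V/V₀).
m = m₀ (V₀/V)^(Q_out/(Q_in−Q_out)) = 60.17 × (1034/786.061)^(-2.20333) = 32.8883 g.

32.89 g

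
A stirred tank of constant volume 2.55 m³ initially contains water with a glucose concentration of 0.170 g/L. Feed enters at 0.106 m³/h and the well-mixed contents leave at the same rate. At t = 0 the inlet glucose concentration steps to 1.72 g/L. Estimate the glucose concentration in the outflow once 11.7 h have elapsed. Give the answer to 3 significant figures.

Transient balance on the dissolved component: V dC/dt = Q(C_in − C).
So dC/dt = (C_in − C)/τ with τ = V/Q = 2.55/0.106 = 24.057 h.
Integrating: C(t) = C_in + (C₀ − C_in) e^(−t/τ).
C(11.7) = 1.72 + (0.170 − 1.72)·e^(−11.7/24.057) = 1.72 + (-1.5500)·0.61486 = 0.76696 g/L.

0.767 g/L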